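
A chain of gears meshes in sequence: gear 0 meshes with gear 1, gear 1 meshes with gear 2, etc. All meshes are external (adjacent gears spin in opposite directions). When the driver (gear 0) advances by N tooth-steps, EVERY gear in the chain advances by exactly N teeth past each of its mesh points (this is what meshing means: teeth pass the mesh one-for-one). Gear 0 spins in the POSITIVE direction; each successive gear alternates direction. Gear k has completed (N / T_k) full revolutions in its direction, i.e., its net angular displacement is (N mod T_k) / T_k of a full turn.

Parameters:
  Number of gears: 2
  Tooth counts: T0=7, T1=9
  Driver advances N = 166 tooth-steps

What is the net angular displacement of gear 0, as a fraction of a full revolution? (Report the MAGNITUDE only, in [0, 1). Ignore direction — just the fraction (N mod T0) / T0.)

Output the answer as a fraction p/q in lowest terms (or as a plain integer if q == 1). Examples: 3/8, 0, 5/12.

Chain of 2 gears, tooth counts: [7, 9]
  gear 0: T0=7, direction=positive, advance = 166 mod 7 = 5 teeth = 5/7 turn
  gear 1: T1=9, direction=negative, advance = 166 mod 9 = 4 teeth = 4/9 turn
Gear 0: 166 mod 7 = 5
Fraction = 5 / 7 = 5/7 (gcd(5,7)=1) = 5/7

Answer: 5/7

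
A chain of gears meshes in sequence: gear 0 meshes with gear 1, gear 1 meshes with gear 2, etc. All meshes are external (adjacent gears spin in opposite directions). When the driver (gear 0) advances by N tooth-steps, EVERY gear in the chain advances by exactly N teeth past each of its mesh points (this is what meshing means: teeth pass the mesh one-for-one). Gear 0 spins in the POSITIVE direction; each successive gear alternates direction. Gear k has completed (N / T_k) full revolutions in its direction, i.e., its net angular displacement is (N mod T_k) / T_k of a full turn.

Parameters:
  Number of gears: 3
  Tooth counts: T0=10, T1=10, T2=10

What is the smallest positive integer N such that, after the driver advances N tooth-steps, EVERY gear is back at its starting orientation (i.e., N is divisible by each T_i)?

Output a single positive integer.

Answer: 10

Derivation:
Gear k returns to start when N is a multiple of T_k.
All gears at start simultaneously when N is a common multiple of [10, 10, 10]; the smallest such N is lcm(10, 10, 10).
Start: lcm = T0 = 10
Fold in T1=10: gcd(10, 10) = 10; lcm(10, 10) = 10 * 10 / 10 = 100 / 10 = 10
Fold in T2=10: gcd(10, 10) = 10; lcm(10, 10) = 10 * 10 / 10 = 100 / 10 = 10
Full cycle length = 10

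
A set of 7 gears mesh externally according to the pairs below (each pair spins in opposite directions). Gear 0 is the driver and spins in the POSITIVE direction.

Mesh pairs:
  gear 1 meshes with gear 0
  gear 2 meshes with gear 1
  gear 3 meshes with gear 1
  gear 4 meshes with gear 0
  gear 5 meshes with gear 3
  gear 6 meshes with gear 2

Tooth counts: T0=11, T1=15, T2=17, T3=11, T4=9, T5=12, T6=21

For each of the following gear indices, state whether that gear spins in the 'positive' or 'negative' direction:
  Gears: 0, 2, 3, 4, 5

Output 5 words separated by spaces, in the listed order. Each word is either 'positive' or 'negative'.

Gear 0 (driver): positive (depth 0)
  gear 1: meshes with gear 0 -> depth 1 -> negative (opposite of gear 0)
  gear 2: meshes with gear 1 -> depth 2 -> positive (opposite of gear 1)
  gear 3: meshes with gear 1 -> depth 2 -> positive (opposite of gear 1)
  gear 4: meshes with gear 0 -> depth 1 -> negative (opposite of gear 0)
  gear 5: meshes with gear 3 -> depth 3 -> negative (opposite of gear 3)
  gear 6: meshes with gear 2 -> depth 3 -> negative (opposite of gear 2)
Queried indices 0, 2, 3, 4, 5 -> positive, positive, positive, negative, negative

Answer: positive positive positive negative negative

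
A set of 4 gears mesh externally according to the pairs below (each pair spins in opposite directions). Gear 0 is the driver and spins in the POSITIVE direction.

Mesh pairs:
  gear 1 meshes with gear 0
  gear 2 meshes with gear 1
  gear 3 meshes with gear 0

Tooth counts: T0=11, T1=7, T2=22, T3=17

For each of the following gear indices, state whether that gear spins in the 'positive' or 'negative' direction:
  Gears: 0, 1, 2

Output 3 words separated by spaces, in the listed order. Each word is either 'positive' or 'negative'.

Gear 0 (driver): positive (depth 0)
  gear 1: meshes with gear 0 -> depth 1 -> negative (opposite of gear 0)
  gear 2: meshes with gear 1 -> depth 2 -> positive (opposite of gear 1)
  gear 3: meshes with gear 0 -> depth 1 -> negative (opposite of gear 0)
Queried indices 0, 1, 2 -> positive, negative, positive

Answer: positive negative positive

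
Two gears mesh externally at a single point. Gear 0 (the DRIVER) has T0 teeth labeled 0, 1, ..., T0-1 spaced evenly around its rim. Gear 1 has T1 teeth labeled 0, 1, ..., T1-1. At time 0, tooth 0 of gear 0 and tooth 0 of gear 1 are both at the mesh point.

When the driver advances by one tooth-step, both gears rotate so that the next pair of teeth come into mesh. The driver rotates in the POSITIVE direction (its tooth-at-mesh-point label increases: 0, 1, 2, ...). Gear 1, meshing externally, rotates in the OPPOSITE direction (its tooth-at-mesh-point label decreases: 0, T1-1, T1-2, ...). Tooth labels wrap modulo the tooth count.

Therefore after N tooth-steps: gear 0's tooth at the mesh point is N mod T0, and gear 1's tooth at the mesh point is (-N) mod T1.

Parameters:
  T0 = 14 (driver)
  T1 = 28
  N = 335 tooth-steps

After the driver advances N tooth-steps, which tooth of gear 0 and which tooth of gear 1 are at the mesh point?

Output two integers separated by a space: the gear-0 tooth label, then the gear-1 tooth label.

Gear 0 (driver, T0=14): tooth at mesh = N mod T0
  335 = 23 * 14 + 13, so 335 mod 14 = 13
  gear 0 tooth = 13
Gear 1 (driven, T1=28): tooth at mesh = (-N) mod T1
  335 = 11 * 28 + 27, so 335 mod 28 = 27
  (-335) mod 28 = (-27) mod 28 = 28 - 27 = 1
Mesh after 335 steps: gear-0 tooth 13 meets gear-1 tooth 1

Answer: 13 1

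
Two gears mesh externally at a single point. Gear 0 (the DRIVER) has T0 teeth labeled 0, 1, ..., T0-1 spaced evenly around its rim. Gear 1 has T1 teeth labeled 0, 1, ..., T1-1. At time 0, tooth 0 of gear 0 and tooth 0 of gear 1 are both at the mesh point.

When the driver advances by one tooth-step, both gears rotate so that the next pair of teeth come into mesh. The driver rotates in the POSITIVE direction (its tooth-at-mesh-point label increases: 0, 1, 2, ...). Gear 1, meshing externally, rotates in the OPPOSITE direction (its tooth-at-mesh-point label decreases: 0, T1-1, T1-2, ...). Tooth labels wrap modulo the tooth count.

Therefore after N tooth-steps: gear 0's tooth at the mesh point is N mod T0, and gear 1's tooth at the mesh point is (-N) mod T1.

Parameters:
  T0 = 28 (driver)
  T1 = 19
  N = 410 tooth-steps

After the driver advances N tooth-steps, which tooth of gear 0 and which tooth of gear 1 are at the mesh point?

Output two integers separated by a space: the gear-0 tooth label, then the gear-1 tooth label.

Gear 0 (driver, T0=28): tooth at mesh = N mod T0
  410 = 14 * 28 + 18, so 410 mod 28 = 18
  gear 0 tooth = 18
Gear 1 (driven, T1=19): tooth at mesh = (-N) mod T1
  410 = 21 * 19 + 11, so 410 mod 19 = 11
  (-410) mod 19 = (-11) mod 19 = 19 - 11 = 8
Mesh after 410 steps: gear-0 tooth 18 meets gear-1 tooth 8

Answer: 18 8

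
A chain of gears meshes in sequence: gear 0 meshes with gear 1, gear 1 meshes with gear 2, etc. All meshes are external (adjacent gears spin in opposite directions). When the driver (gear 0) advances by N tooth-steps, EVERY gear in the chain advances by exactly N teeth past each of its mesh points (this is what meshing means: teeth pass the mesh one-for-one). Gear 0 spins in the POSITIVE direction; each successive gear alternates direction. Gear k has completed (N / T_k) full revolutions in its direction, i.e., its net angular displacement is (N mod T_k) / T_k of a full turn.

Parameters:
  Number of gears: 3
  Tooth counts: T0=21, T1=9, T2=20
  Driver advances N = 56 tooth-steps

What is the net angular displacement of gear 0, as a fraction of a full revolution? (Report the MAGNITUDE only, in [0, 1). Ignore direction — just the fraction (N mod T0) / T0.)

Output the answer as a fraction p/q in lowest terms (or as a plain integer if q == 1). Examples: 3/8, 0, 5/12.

Answer: 2/3

Derivation:
Chain of 3 gears, tooth counts: [21, 9, 20]
  gear 0: T0=21, direction=positive, advance = 56 mod 21 = 14 teeth = 14/21 turn
  gear 1: T1=9, direction=negative, advance = 56 mod 9 = 2 teeth = 2/9 turn
  gear 2: T2=20, direction=positive, advance = 56 mod 20 = 16 teeth = 16/20 turn
Gear 0: 56 mod 21 = 14
Fraction = 14 / 21 = 2/3 (gcd(14,21)=7) = 2/3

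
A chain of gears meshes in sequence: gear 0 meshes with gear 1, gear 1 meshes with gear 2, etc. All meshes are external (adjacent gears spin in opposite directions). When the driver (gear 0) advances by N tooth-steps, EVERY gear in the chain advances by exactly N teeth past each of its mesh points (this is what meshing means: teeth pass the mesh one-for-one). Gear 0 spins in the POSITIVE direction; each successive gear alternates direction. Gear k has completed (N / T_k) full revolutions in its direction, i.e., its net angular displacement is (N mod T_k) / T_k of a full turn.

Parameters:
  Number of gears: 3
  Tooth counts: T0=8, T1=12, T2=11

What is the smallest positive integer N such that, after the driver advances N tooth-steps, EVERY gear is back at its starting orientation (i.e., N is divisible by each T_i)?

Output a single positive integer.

Answer: 264

Derivation:
Gear k returns to start when N is a multiple of T_k.
All gears at start simultaneously when N is a common multiple of [8, 12, 11]; the smallest such N is lcm(8, 12, 11).
Start: lcm = T0 = 8
Fold in T1=12: gcd(8, 12) = 4; lcm(8, 12) = 8 * 12 / 4 = 96 / 4 = 24
Fold in T2=11: gcd(24, 11) = 1; lcm(24, 11) = 24 * 11 / 1 = 264 / 1 = 264
Full cycle length = 264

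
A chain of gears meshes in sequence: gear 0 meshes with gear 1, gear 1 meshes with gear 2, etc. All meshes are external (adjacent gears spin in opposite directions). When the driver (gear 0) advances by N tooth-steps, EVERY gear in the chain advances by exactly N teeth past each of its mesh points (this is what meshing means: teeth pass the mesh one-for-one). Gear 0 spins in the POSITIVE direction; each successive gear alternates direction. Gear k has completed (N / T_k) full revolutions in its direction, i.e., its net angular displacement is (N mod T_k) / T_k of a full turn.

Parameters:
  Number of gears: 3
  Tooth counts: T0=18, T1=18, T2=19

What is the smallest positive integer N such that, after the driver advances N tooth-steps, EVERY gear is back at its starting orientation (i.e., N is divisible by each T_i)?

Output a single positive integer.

Gear k returns to start when N is a multiple of T_k.
All gears at start simultaneously when N is a common multiple of [18, 18, 19]; the smallest such N is lcm(18, 18, 19).
Start: lcm = T0 = 18
Fold in T1=18: gcd(18, 18) = 18; lcm(18, 18) = 18 * 18 / 18 = 324 / 18 = 18
Fold in T2=19: gcd(18, 19) = 1; lcm(18, 19) = 18 * 19 / 1 = 342 / 1 = 342
Full cycle length = 342

Answer: 342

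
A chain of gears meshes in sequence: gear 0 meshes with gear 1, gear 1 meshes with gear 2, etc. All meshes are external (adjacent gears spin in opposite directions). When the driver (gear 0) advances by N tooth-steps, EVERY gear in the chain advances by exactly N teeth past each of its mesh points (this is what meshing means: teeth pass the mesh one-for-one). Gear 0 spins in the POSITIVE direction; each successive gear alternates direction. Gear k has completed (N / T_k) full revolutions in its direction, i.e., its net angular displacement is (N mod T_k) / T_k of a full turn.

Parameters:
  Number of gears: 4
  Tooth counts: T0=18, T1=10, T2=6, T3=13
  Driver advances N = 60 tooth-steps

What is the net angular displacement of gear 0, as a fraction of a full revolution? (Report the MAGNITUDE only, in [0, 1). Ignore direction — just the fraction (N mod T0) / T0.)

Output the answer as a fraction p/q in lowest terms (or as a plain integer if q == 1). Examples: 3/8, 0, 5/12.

Chain of 4 gears, tooth counts: [18, 10, 6, 13]
  gear 0: T0=18, direction=positive, advance = 60 mod 18 = 6 teeth = 6/18 turn
  gear 1: T1=10, direction=negative, advance = 60 mod 10 = 0 teeth = 0/10 turn
  gear 2: T2=6, direction=positive, advance = 60 mod 6 = 0 teeth = 0/6 turn
  gear 3: T3=13, direction=negative, advance = 60 mod 13 = 8 teeth = 8/13 turn
Gear 0: 60 mod 18 = 6
Fraction = 6 / 18 = 1/3 (gcd(6,18)=6) = 1/3

Answer: 1/3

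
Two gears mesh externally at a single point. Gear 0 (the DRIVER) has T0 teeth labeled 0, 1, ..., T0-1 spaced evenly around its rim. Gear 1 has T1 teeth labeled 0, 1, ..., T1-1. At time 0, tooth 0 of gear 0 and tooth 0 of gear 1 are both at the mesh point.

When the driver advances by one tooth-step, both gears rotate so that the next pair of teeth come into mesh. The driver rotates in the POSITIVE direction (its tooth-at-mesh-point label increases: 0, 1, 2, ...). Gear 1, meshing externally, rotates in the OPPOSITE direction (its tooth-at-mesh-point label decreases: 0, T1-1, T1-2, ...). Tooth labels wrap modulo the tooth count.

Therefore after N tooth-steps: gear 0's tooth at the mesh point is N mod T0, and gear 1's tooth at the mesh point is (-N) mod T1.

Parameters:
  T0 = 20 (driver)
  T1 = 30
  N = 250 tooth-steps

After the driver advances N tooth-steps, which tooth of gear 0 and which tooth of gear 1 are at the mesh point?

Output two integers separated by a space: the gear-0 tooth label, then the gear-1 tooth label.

Gear 0 (driver, T0=20): tooth at mesh = N mod T0
  250 = 12 * 20 + 10, so 250 mod 20 = 10
  gear 0 tooth = 10
Gear 1 (driven, T1=30): tooth at mesh = (-N) mod T1
  250 = 8 * 30 + 10, so 250 mod 30 = 10
  (-250) mod 30 = (-10) mod 30 = 30 - 10 = 20
Mesh after 250 steps: gear-0 tooth 10 meets gear-1 tooth 20

Answer: 10 20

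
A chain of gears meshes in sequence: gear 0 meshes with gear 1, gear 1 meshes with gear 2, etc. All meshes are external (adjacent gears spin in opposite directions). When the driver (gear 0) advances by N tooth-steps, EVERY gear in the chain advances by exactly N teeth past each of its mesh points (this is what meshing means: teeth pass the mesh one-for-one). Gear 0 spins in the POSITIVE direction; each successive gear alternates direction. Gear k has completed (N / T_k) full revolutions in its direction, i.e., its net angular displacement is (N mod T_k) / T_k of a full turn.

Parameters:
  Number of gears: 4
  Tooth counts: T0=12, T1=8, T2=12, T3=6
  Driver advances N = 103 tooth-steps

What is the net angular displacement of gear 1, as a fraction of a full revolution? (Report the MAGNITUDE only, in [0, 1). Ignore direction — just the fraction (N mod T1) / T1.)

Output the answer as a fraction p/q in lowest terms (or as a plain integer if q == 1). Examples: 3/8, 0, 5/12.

Answer: 7/8

Derivation:
Chain of 4 gears, tooth counts: [12, 8, 12, 6]
  gear 0: T0=12, direction=positive, advance = 103 mod 12 = 7 teeth = 7/12 turn
  gear 1: T1=8, direction=negative, advance = 103 mod 8 = 7 teeth = 7/8 turn
  gear 2: T2=12, direction=positive, advance = 103 mod 12 = 7 teeth = 7/12 turn
  gear 3: T3=6, direction=negative, advance = 103 mod 6 = 1 teeth = 1/6 turn
Gear 1: 103 mod 8 = 7
Fraction = 7 / 8 = 7/8 (gcd(7,8)=1) = 7/8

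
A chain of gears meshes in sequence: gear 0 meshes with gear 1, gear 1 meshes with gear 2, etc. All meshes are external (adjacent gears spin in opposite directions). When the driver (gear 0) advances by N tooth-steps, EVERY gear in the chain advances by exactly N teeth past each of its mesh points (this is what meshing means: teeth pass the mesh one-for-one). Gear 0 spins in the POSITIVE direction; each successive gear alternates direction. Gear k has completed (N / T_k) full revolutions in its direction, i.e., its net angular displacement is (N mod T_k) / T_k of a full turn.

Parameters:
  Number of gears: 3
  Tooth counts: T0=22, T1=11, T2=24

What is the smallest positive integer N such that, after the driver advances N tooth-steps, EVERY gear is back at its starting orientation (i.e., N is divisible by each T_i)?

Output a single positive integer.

Answer: 264

Derivation:
Gear k returns to start when N is a multiple of T_k.
All gears at start simultaneously when N is a common multiple of [22, 11, 24]; the smallest such N is lcm(22, 11, 24).
Start: lcm = T0 = 22
Fold in T1=11: gcd(22, 11) = 11; lcm(22, 11) = 22 * 11 / 11 = 242 / 11 = 22
Fold in T2=24: gcd(22, 24) = 2; lcm(22, 24) = 22 * 24 / 2 = 528 / 2 = 264
Full cycle length = 264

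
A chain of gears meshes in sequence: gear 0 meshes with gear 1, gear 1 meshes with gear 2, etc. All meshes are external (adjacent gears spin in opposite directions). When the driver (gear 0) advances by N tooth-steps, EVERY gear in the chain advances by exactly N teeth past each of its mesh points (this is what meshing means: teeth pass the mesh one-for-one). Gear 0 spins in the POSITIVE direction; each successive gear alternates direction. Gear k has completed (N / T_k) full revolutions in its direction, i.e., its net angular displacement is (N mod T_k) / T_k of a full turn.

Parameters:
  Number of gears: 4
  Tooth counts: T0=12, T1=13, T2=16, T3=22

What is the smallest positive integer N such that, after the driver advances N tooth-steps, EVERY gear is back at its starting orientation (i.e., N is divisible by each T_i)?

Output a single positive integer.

Answer: 6864

Derivation:
Gear k returns to start when N is a multiple of T_k.
All gears at start simultaneously when N is a common multiple of [12, 13, 16, 22]; the smallest such N is lcm(12, 13, 16, 22).
Start: lcm = T0 = 12
Fold in T1=13: gcd(12, 13) = 1; lcm(12, 13) = 12 * 13 / 1 = 156 / 1 = 156
Fold in T2=16: gcd(156, 16) = 4; lcm(156, 16) = 156 * 16 / 4 = 2496 / 4 = 624
Fold in T3=22: gcd(624, 22) = 2; lcm(624, 22) = 624 * 22 / 2 = 13728 / 2 = 6864
Full cycle length = 6864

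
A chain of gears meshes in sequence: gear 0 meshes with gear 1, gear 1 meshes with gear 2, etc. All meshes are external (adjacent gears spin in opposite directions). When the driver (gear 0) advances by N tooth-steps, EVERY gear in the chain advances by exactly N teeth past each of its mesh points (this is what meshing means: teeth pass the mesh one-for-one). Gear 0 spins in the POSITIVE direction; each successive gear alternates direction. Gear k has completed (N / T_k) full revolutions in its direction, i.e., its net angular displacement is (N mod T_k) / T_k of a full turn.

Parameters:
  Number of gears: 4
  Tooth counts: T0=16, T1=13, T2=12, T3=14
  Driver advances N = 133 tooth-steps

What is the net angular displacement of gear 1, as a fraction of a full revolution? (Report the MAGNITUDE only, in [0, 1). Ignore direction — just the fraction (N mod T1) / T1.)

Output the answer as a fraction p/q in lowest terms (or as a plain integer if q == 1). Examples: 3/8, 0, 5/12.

Chain of 4 gears, tooth counts: [16, 13, 12, 14]
  gear 0: T0=16, direction=positive, advance = 133 mod 16 = 5 teeth = 5/16 turn
  gear 1: T1=13, direction=negative, advance = 133 mod 13 = 3 teeth = 3/13 turn
  gear 2: T2=12, direction=positive, advance = 133 mod 12 = 1 teeth = 1/12 turn
  gear 3: T3=14, direction=negative, advance = 133 mod 14 = 7 teeth = 7/14 turn
Gear 1: 133 mod 13 = 3
Fraction = 3 / 13 = 3/13 (gcd(3,13)=1) = 3/13

Answer: 3/13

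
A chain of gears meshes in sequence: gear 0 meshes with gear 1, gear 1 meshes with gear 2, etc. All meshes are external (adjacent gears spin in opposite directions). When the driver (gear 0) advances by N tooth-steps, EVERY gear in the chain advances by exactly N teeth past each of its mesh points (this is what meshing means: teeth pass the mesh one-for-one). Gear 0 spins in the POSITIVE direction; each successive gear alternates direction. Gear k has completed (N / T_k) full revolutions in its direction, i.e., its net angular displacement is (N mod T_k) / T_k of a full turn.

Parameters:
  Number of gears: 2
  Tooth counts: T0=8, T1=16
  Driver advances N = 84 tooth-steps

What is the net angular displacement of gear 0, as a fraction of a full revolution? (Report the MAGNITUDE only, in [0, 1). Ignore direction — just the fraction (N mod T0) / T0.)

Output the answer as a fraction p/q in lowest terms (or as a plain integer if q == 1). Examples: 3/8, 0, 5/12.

Chain of 2 gears, tooth counts: [8, 16]
  gear 0: T0=8, direction=positive, advance = 84 mod 8 = 4 teeth = 4/8 turn
  gear 1: T1=16, direction=negative, advance = 84 mod 16 = 4 teeth = 4/16 turn
Gear 0: 84 mod 8 = 4
Fraction = 4 / 8 = 1/2 (gcd(4,8)=4) = 1/2

Answer: 1/2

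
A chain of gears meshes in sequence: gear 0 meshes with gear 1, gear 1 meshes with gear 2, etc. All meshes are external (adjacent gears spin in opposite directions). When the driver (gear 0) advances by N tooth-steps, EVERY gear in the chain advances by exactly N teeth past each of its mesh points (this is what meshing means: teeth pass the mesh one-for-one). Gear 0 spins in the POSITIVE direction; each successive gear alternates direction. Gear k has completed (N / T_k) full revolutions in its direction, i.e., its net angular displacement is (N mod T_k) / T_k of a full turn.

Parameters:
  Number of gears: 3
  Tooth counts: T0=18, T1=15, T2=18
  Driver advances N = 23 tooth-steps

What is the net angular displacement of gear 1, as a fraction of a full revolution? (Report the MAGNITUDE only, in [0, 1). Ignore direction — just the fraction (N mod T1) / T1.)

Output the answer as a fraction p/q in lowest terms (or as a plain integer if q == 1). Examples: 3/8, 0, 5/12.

Answer: 8/15

Derivation:
Chain of 3 gears, tooth counts: [18, 15, 18]
  gear 0: T0=18, direction=positive, advance = 23 mod 18 = 5 teeth = 5/18 turn
  gear 1: T1=15, direction=negative, advance = 23 mod 15 = 8 teeth = 8/15 turn
  gear 2: T2=18, direction=positive, advance = 23 mod 18 = 5 teeth = 5/18 turn
Gear 1: 23 mod 15 = 8
Fraction = 8 / 15 = 8/15 (gcd(8,15)=1) = 8/15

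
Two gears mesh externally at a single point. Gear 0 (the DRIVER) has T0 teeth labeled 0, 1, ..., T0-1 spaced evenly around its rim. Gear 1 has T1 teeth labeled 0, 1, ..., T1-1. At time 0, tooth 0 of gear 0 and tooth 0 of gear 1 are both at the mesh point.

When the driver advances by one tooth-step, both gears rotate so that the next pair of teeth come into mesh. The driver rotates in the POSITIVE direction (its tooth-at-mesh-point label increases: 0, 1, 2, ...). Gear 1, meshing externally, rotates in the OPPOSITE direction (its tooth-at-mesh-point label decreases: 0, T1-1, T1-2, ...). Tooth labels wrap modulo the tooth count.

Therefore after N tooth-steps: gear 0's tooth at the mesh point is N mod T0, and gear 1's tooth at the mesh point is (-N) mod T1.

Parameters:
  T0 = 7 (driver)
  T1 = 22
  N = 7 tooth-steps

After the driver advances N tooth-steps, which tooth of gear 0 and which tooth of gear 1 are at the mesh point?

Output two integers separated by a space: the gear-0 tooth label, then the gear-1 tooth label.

Gear 0 (driver, T0=7): tooth at mesh = N mod T0
  7 = 1 * 7 + 0, so 7 mod 7 = 0
  gear 0 tooth = 0
Gear 1 (driven, T1=22): tooth at mesh = (-N) mod T1
  7 = 0 * 22 + 7, so 7 mod 22 = 7
  (-7) mod 22 = (-7) mod 22 = 22 - 7 = 15
Mesh after 7 steps: gear-0 tooth 0 meets gear-1 tooth 15

Answer: 0 15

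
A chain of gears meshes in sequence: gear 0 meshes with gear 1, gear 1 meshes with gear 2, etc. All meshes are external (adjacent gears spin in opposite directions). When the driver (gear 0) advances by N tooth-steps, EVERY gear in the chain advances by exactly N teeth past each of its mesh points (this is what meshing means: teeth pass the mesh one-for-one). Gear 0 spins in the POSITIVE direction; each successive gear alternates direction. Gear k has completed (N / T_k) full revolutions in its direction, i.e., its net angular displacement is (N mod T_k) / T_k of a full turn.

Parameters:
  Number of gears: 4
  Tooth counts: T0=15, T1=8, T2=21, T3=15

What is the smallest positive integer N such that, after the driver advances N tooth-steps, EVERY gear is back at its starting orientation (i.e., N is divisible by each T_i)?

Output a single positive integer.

Answer: 840

Derivation:
Gear k returns to start when N is a multiple of T_k.
All gears at start simultaneously when N is a common multiple of [15, 8, 21, 15]; the smallest such N is lcm(15, 8, 21, 15).
Start: lcm = T0 = 15
Fold in T1=8: gcd(15, 8) = 1; lcm(15, 8) = 15 * 8 / 1 = 120 / 1 = 120
Fold in T2=21: gcd(120, 21) = 3; lcm(120, 21) = 120 * 21 / 3 = 2520 / 3 = 840
Fold in T3=15: gcd(840, 15) = 15; lcm(840, 15) = 840 * 15 / 15 = 12600 / 15 = 840
Full cycle length = 840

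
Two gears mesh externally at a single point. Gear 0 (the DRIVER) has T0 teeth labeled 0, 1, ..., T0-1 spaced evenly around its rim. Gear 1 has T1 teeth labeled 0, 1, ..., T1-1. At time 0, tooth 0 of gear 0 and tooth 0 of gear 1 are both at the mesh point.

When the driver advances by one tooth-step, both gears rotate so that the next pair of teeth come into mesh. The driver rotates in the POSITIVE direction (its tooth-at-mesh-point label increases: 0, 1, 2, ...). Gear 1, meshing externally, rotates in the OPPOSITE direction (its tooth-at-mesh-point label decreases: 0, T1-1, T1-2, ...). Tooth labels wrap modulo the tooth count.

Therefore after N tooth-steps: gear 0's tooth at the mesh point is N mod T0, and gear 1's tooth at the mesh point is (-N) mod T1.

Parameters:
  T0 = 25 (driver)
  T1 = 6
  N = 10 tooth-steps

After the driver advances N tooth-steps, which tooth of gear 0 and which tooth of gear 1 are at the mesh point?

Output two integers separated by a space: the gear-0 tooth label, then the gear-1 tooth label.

Answer: 10 2

Derivation:
Gear 0 (driver, T0=25): tooth at mesh = N mod T0
  10 = 0 * 25 + 10, so 10 mod 25 = 10
  gear 0 tooth = 10
Gear 1 (driven, T1=6): tooth at mesh = (-N) mod T1
  10 = 1 * 6 + 4, so 10 mod 6 = 4
  (-10) mod 6 = (-4) mod 6 = 6 - 4 = 2
Mesh after 10 steps: gear-0 tooth 10 meets gear-1 tooth 2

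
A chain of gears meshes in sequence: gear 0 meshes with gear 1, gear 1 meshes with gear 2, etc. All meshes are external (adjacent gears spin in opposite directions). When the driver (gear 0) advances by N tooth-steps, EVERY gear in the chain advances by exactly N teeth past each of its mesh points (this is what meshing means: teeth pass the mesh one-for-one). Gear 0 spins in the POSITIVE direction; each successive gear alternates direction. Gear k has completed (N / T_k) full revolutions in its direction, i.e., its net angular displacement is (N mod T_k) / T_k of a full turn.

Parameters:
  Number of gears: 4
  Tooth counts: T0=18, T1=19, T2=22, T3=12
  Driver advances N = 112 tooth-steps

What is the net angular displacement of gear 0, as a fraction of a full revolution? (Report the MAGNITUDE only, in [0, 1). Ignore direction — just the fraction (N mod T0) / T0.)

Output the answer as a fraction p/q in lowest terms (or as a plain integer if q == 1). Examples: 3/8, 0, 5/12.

Chain of 4 gears, tooth counts: [18, 19, 22, 12]
  gear 0: T0=18, direction=positive, advance = 112 mod 18 = 4 teeth = 4/18 turn
  gear 1: T1=19, direction=negative, advance = 112 mod 19 = 17 teeth = 17/19 turn
  gear 2: T2=22, direction=positive, advance = 112 mod 22 = 2 teeth = 2/22 turn
  gear 3: T3=12, direction=negative, advance = 112 mod 12 = 4 teeth = 4/12 turn
Gear 0: 112 mod 18 = 4
Fraction = 4 / 18 = 2/9 (gcd(4,18)=2) = 2/9

Answer: 2/9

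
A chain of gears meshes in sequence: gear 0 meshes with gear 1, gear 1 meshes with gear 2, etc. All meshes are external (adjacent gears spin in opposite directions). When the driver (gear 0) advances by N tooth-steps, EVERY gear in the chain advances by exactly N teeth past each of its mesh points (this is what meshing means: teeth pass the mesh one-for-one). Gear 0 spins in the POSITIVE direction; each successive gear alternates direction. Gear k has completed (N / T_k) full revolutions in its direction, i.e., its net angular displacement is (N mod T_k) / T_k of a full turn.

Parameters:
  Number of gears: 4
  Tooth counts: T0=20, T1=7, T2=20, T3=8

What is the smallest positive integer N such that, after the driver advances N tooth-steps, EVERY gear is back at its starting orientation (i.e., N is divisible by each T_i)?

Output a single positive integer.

Gear k returns to start when N is a multiple of T_k.
All gears at start simultaneously when N is a common multiple of [20, 7, 20, 8]; the smallest such N is lcm(20, 7, 20, 8).
Start: lcm = T0 = 20
Fold in T1=7: gcd(20, 7) = 1; lcm(20, 7) = 20 * 7 / 1 = 140 / 1 = 140
Fold in T2=20: gcd(140, 20) = 20; lcm(140, 20) = 140 * 20 / 20 = 2800 / 20 = 140
Fold in T3=8: gcd(140, 8) = 4; lcm(140, 8) = 140 * 8 / 4 = 1120 / 4 = 280
Full cycle length = 280

Answer: 280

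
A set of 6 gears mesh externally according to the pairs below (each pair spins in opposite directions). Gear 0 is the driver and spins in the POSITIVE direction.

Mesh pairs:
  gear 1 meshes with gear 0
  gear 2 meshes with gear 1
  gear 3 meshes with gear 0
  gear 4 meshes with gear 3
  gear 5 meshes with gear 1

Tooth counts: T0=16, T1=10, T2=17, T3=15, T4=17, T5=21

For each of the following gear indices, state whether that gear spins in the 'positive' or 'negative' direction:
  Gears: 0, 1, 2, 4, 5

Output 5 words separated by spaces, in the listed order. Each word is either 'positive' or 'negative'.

Gear 0 (driver): positive (depth 0)
  gear 1: meshes with gear 0 -> depth 1 -> negative (opposite of gear 0)
  gear 2: meshes with gear 1 -> depth 2 -> positive (opposite of gear 1)
  gear 3: meshes with gear 0 -> depth 1 -> negative (opposite of gear 0)
  gear 4: meshes with gear 3 -> depth 2 -> positive (opposite of gear 3)
  gear 5: meshes with gear 1 -> depth 2 -> positive (opposite of gear 1)
Queried indices 0, 1, 2, 4, 5 -> positive, negative, positive, positive, positive

Answer: positive negative positive positive positive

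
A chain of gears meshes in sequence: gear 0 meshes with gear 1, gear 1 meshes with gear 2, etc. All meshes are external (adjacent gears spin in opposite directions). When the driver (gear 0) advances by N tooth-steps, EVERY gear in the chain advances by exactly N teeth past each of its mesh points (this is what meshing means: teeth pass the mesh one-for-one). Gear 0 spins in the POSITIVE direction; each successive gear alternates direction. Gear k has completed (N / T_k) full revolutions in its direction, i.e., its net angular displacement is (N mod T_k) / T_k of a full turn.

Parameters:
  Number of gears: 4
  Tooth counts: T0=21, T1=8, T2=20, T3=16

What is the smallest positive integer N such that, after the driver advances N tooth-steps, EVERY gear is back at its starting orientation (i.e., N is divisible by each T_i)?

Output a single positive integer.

Gear k returns to start when N is a multiple of T_k.
All gears at start simultaneously when N is a common multiple of [21, 8, 20, 16]; the smallest such N is lcm(21, 8, 20, 16).
Start: lcm = T0 = 21
Fold in T1=8: gcd(21, 8) = 1; lcm(21, 8) = 21 * 8 / 1 = 168 / 1 = 168
Fold in T2=20: gcd(168, 20) = 4; lcm(168, 20) = 168 * 20 / 4 = 3360 / 4 = 840
Fold in T3=16: gcd(840, 16) = 8; lcm(840, 16) = 840 * 16 / 8 = 13440 / 8 = 1680
Full cycle length = 1680

Answer: 1680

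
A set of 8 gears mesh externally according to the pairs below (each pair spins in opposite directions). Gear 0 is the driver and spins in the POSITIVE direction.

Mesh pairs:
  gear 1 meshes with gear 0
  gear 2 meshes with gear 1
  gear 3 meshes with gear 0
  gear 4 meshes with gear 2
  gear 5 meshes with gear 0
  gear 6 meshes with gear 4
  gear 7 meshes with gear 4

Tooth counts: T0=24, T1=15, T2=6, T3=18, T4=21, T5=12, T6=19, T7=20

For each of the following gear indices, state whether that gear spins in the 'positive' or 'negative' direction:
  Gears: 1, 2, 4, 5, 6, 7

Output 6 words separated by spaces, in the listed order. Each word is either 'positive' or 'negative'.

Answer: negative positive negative negative positive positive

Derivation:
Gear 0 (driver): positive (depth 0)
  gear 1: meshes with gear 0 -> depth 1 -> negative (opposite of gear 0)
  gear 2: meshes with gear 1 -> depth 2 -> positive (opposite of gear 1)
  gear 3: meshes with gear 0 -> depth 1 -> negative (opposite of gear 0)
  gear 4: meshes with gear 2 -> depth 3 -> negative (opposite of gear 2)
  gear 5: meshes with gear 0 -> depth 1 -> negative (opposite of gear 0)
  gear 6: meshes with gear 4 -> depth 4 -> positive (opposite of gear 4)
  gear 7: meshes with gear 4 -> depth 4 -> positive (opposite of gear 4)
Queried indices 1, 2, 4, 5, 6, 7 -> negative, positive, negative, negative, positive, positive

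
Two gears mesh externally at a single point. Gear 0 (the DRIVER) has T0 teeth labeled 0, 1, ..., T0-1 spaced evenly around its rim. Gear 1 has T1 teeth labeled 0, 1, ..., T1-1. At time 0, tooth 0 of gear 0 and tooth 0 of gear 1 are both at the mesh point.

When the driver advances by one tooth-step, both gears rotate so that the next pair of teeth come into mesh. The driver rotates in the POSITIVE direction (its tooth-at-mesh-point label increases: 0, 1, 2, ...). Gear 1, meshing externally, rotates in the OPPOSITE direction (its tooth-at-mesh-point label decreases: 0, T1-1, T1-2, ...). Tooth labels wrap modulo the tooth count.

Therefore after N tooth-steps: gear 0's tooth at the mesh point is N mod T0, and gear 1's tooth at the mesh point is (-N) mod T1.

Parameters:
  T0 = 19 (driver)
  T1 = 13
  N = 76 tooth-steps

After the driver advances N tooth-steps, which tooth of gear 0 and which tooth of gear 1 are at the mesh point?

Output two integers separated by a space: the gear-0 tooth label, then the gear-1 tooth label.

Gear 0 (driver, T0=19): tooth at mesh = N mod T0
  76 = 4 * 19 + 0, so 76 mod 19 = 0
  gear 0 tooth = 0
Gear 1 (driven, T1=13): tooth at mesh = (-N) mod T1
  76 = 5 * 13 + 11, so 76 mod 13 = 11
  (-76) mod 13 = (-11) mod 13 = 13 - 11 = 2
Mesh after 76 steps: gear-0 tooth 0 meets gear-1 tooth 2

Answer: 0 2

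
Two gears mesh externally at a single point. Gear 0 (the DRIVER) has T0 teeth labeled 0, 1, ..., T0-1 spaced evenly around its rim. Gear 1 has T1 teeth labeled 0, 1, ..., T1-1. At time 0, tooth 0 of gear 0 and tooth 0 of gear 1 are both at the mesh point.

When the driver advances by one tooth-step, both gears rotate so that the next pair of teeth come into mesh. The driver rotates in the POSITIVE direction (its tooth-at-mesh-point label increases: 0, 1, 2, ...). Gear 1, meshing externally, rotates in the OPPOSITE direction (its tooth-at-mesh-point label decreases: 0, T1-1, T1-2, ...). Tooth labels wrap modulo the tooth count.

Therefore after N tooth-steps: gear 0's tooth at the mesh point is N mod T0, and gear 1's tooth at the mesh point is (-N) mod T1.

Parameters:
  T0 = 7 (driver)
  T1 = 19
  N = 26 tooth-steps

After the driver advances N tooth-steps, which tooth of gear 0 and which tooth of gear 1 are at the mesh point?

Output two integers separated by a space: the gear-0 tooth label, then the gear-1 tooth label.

Answer: 5 12

Derivation:
Gear 0 (driver, T0=7): tooth at mesh = N mod T0
  26 = 3 * 7 + 5, so 26 mod 7 = 5
  gear 0 tooth = 5
Gear 1 (driven, T1=19): tooth at mesh = (-N) mod T1
  26 = 1 * 19 + 7, so 26 mod 19 = 7
  (-26) mod 19 = (-7) mod 19 = 19 - 7 = 12
Mesh after 26 steps: gear-0 tooth 5 meets gear-1 tooth 12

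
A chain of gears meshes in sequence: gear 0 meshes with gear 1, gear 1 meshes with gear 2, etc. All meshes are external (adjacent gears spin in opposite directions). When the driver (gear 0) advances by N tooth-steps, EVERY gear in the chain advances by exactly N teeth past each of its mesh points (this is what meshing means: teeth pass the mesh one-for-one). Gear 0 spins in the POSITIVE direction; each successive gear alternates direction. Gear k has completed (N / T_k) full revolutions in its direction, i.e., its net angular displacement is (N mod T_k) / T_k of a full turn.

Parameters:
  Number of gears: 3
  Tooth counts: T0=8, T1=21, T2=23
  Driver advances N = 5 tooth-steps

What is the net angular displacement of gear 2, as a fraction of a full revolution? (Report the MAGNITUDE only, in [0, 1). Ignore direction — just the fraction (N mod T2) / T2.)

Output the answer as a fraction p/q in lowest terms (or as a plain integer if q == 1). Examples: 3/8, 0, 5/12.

Chain of 3 gears, tooth counts: [8, 21, 23]
  gear 0: T0=8, direction=positive, advance = 5 mod 8 = 5 teeth = 5/8 turn
  gear 1: T1=21, direction=negative, advance = 5 mod 21 = 5 teeth = 5/21 turn
  gear 2: T2=23, direction=positive, advance = 5 mod 23 = 5 teeth = 5/23 turn
Gear 2: 5 mod 23 = 5
Fraction = 5 / 23 = 5/23 (gcd(5,23)=1) = 5/23

Answer: 5/23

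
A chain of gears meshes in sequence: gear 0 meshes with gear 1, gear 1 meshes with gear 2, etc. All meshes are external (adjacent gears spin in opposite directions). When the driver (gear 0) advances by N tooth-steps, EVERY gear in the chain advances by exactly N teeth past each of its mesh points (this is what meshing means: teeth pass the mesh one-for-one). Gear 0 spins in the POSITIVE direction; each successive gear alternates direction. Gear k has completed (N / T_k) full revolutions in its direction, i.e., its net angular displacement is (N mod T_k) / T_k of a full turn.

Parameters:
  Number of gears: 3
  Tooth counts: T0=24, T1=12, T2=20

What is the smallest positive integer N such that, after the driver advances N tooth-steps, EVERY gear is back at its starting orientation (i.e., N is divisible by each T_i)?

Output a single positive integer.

Answer: 120

Derivation:
Gear k returns to start when N is a multiple of T_k.
All gears at start simultaneously when N is a common multiple of [24, 12, 20]; the smallest such N is lcm(24, 12, 20).
Start: lcm = T0 = 24
Fold in T1=12: gcd(24, 12) = 12; lcm(24, 12) = 24 * 12 / 12 = 288 / 12 = 24
Fold in T2=20: gcd(24, 20) = 4; lcm(24, 20) = 24 * 20 / 4 = 480 / 4 = 120
Full cycle length = 120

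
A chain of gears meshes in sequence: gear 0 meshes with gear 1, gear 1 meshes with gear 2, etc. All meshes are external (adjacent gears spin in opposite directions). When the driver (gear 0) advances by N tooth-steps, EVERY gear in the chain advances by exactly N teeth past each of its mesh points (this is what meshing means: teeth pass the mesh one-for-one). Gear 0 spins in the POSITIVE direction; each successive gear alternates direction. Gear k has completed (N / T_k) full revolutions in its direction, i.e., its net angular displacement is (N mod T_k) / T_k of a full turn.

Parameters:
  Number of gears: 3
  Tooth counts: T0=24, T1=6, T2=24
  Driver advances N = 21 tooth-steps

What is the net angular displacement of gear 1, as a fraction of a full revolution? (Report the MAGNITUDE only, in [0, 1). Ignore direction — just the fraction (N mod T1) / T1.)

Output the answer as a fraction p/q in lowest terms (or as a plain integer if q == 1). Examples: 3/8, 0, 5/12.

Chain of 3 gears, tooth counts: [24, 6, 24]
  gear 0: T0=24, direction=positive, advance = 21 mod 24 = 21 teeth = 21/24 turn
  gear 1: T1=6, direction=negative, advance = 21 mod 6 = 3 teeth = 3/6 turn
  gear 2: T2=24, direction=positive, advance = 21 mod 24 = 21 teeth = 21/24 turn
Gear 1: 21 mod 6 = 3
Fraction = 3 / 6 = 1/2 (gcd(3,6)=3) = 1/2

Answer: 1/2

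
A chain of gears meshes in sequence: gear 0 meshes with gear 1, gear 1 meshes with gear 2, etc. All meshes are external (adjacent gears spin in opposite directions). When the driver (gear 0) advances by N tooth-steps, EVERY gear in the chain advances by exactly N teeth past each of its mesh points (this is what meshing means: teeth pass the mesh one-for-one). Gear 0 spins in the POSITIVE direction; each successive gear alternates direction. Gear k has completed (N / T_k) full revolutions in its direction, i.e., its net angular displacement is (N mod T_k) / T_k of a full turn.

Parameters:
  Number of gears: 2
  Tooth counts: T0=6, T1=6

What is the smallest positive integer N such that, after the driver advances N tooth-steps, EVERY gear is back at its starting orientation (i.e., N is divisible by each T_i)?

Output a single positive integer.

Answer: 6

Derivation:
Gear k returns to start when N is a multiple of T_k.
All gears at start simultaneously when N is a common multiple of [6, 6]; the smallest such N is lcm(6, 6).
Start: lcm = T0 = 6
Fold in T1=6: gcd(6, 6) = 6; lcm(6, 6) = 6 * 6 / 6 = 36 / 6 = 6
Full cycle length = 6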